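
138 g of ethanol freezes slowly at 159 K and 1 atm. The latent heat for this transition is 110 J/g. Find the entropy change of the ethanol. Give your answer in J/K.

ΔS = -95.5 J/K

Heat released by the substance: Q = −mL = −138 × 110 = −15180 J.
At constant T, ΔS = Q_rev/T = −15180 / 159 = -95.5 J/K.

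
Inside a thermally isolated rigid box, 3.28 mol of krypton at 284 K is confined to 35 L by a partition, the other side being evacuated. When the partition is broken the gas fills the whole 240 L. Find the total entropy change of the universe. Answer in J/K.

No heat is exchanged and no work is done, so the ideal-gas temperature stays constant.
Entropy is a state function; using a reversible isothermal path, ΔS_gas = nR ln(V₂/V₁) = 3.28 × 8.314 × ln(240/35) = 52.5 J/K.
The insulated surroundings exchange no heat, so ΔS_surr = 0 and ΔS_universe = ΔS_gas.

ΔS_universe = 52.5 J/K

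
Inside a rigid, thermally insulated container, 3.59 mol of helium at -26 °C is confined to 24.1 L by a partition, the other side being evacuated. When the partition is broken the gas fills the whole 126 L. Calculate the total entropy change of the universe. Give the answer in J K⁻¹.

ΔS_universe = 49.4 J/K

For an ideal gas in free expansion Q = 0 and W = 0, so T is unchanged.
Entropy is a state function; using a reversible isothermal path, ΔS_gas = nR ln(V₂/V₁) = 3.59 × 8.314 × ln(126/24.1) = 49.4 J/K.
The insulated surroundings exchange no heat, so ΔS_surr = 0 and ΔS_universe = ΔS_gas.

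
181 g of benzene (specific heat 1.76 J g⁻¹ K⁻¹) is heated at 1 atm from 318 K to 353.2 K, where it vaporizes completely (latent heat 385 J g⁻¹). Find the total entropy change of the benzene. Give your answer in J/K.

ΔS = 231 J/K

Warming step: ΔS₁ = m c ln(T_tr/T_i) = 181 × 1.76 × ln(353.2/318) = 33.44 J/K.
Phase change: ΔS₂ = +mL/T_tr = 181 × 385 / 353.2 = 197.3 J/K.
ΔS_total = (33.44) + (197.3) = 231 J/K.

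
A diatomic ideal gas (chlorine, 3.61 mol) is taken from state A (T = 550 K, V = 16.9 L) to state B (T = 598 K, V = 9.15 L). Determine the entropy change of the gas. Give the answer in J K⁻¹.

ΔS = -12.1 J/K

Entropy is a state function: ΔS = nC_V ln(T₂/T₁) + nR ln(V₂/V₁), with C_V = 5R/2 = 20.79 J mol⁻¹ K⁻¹ for a diatomic ideal gas.
ΔS = 3.61 × [20.79 × ln(598/550) + 8.314 × ln(9.15/16.9)] = -12.1 J/K.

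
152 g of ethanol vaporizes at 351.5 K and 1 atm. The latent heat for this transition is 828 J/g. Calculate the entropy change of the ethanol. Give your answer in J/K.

Heat absorbed by the substance: Q = mL = 152 × 828 = 125856 J.
At constant T, ΔS = Q_rev/T = 125856 / 351.5 = 358 J/K.

ΔS = 358 J/K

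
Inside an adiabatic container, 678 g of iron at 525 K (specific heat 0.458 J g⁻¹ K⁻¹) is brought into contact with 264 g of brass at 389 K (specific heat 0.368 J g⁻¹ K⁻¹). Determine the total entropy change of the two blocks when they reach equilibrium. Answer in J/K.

Energy balance: T_f = (m₁c₁T₁ + m₂c₂T₂)/(m₁c₁ + m₂c₂) = 492.59 K.
ΔS₁ = m₁c₁ ln(T_f/T₁) = 310.524 × ln(492.59/525) = -19.79 J/K.
ΔS₂ = m₂c₂ ln(T_f/T₂) = 97.152 × ln(492.59/389) = 22.94 J/K.
ΔS_total = -19.79 + 22.94 = 3.15 J/K.

ΔS_total = 3.15 J/K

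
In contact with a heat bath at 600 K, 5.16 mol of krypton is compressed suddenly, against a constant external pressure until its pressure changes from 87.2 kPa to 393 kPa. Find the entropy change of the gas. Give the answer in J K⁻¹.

ΔS_gas = -64.6 J/K

Entropy is a state function, so ΔS_gas depends only on the end states.
For an isothermal ideal gas ΔS_gas = nR ln(P₁/P₂) = 5.16 × 8.314 × ln(87.2/393) = -64.6 J/K.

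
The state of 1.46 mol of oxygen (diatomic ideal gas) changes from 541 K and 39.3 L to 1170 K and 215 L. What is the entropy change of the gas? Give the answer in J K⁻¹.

Entropy is a state function: ΔS = nC_V ln(T₂/T₁) + nR ln(V₂/V₁), with C_V = 5R/2 = 20.79 J mol⁻¹ K⁻¹ for a diatomic ideal gas.
ΔS = 1.46 × [20.79 × ln(1170/541) + 8.314 × ln(215/39.3)] = 44 J/K.

ΔS = 44 J/K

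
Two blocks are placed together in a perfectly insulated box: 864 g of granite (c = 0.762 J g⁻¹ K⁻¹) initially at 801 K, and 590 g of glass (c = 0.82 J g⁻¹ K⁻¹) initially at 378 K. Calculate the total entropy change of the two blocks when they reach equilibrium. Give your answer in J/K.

Energy balance: T_f = (m₁c₁T₁ + m₂c₂T₂)/(m₁c₁ + m₂c₂) = 621.83 K.
ΔS₁ = m₁c₁ ln(T_f/T₁) = 658.368 × ln(621.83/801) = -166.7 J/K.
ΔS₂ = m₂c₂ ln(T_f/T₂) = 483.8 × ln(621.83/378) = 240.8 J/K.
ΔS_total = -166.7 + 240.8 = 74.1 J/K.

ΔS_total = 74.1 J/K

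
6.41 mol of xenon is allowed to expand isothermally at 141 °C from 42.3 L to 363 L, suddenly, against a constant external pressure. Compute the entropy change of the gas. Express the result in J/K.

ΔS_gas = 115 J/K

Entropy is a state function, so ΔS_gas depends only on the end states.
For an isothermal ideal gas ΔS_gas = nR ln(V₂/V₁) = 6.41 × 8.314 × ln(363/42.3) = 115 J/K.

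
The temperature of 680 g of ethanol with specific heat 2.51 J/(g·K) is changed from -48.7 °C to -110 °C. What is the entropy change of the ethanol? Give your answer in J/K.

ΔS = -544 J/K

In kelvin: T₁ = 224.45 K, T₂ = 163.15 K. ΔS = ∫dQ_rev/T = m c ln(T₂/T₁) = 680 × 2.51 × ln(163.15/224.45) = -544 J/K.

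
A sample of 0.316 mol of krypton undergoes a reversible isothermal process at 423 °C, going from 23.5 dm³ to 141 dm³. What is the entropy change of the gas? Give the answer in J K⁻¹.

For an isothermal ideal gas ΔS_gas = nR ln(V₂/V₁) = 0.316 × 8.314 × ln(141/23.5) = 4.71 J/K.

ΔS_gas = 4.71 J/K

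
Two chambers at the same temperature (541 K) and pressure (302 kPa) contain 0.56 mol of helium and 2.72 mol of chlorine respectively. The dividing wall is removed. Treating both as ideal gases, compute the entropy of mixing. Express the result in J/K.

ΔS_mix = 12.5 J/K

Mole fractions: x_A = 0.56/3.28 = 0.171, x_B = 0.829.
ΔS_mix = −R(n_A ln x_A + n_B ln x_B) = −8.314 × (0.56 ln 0.171 + 2.72 ln 0.829) = 12.5 J/K.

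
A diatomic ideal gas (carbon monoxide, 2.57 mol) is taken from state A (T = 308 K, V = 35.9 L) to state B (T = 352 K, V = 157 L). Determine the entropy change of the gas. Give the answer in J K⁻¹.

ΔS = 38.7 J/K

Entropy is a state function: ΔS = nC_V ln(T₂/T₁) + nR ln(V₂/V₁), with C_V = 5R/2 = 20.79 J mol⁻¹ K⁻¹ for a diatomic ideal gas.
ΔS = 2.57 × [20.79 × ln(352/308) + 8.314 × ln(157/35.9)] = 38.7 J/K.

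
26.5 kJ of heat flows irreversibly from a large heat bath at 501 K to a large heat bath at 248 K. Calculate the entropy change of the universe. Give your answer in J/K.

ΔS_hot = −Q/T_H = −26500/501 = -52.89 J/K and ΔS_cold = +Q/T_C = 26500/248 = 106.9 J/K.
ΔS_total = -52.89 + 106.9 = 54 J/K, positive as the second law requires.

ΔS_total = 54 J/K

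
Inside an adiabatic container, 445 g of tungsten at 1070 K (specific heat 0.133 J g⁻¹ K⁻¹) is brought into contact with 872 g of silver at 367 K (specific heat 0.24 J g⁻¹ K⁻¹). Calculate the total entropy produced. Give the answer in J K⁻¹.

ΔS_total = 31.2 J/K

Energy balance: T_f = (m₁c₁T₁ + m₂c₂T₂)/(m₁c₁ + m₂c₂) = 521.98 K.
ΔS₁ = m₁c₁ ln(T_f/T₁) = 59.185 × ln(521.98/1070) = -42.48 J/K.
ΔS₂ = m₂c₂ ln(T_f/T₂) = 209.28 × ln(521.98/367) = 73.72 J/K.
ΔS_total = -42.48 + 73.72 = 31.2 J/K.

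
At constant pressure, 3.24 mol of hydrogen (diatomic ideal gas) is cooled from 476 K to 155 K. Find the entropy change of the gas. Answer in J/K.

ΔS = -106 J/K

At constant pressure, ΔS = nC_p ln(T₂/T₁) with C_p = 7R/2 = 29.1 J mol⁻¹ K⁻¹.
ΔS = 3.24 × 29.1 × ln(155/476) = -106 J/K.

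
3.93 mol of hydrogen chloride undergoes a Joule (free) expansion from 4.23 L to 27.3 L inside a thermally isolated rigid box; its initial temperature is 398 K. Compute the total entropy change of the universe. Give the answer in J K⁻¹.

ΔS_universe = 60.9 J/K

No heat is exchanged and no work is done, so the ideal-gas temperature stays constant.
Entropy is a state function; using a reversible isothermal path, ΔS_gas = nR ln(V₂/V₁) = 3.93 × 8.314 × ln(27.3/4.23) = 60.9 J/K.
The insulated surroundings exchange no heat, so ΔS_surr = 0 and ΔS_universe = ΔS_gas.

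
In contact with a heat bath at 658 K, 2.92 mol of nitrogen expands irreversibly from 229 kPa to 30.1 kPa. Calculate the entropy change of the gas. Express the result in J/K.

Entropy is a state function, so ΔS_gas depends only on the end states.
For an isothermal ideal gas ΔS_gas = nR ln(P₁/P₂) = 2.92 × 8.314 × ln(229/30.1) = 49.3 J/K.

ΔS_gas = 49.3 J/K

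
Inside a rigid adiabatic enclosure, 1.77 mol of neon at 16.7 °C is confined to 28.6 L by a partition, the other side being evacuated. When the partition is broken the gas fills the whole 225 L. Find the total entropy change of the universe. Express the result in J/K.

ΔS_universe = 30.4 J/K

For an ideal gas in free expansion Q = 0 and W = 0, so T is unchanged.
Entropy is a state function; using a reversible isothermal path, ΔS_gas = nR ln(V₂/V₁) = 1.77 × 8.314 × ln(225/28.6) = 30.4 J/K.
The insulated surroundings exchange no heat, so ΔS_surr = 0 and ΔS_universe = ΔS_gas.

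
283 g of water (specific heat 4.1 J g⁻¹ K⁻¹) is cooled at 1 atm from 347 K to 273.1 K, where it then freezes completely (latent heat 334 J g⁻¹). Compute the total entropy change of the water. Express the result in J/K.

Cooling step: ΔS₁ = m c ln(T_tr/T_i) = 283 × 4.1 × ln(273.1/347) = -277.9 J/K.
Phase change: ΔS₂ = −mL/T_tr = −283 × 334 / 273.1 = -346.1 J/K.
ΔS_total = (-277.9) + (-346.1) = -624 J/K.

ΔS = -624 J/K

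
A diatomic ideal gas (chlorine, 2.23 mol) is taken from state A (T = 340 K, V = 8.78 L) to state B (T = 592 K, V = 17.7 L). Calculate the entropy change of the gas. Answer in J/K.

ΔS = 38.7 J/K

Entropy is a state function: ΔS = nC_V ln(T₂/T₁) + nR ln(V₂/V₁), with C_V = 5R/2 = 20.79 J mol⁻¹ K⁻¹ for a diatomic ideal gas.
ΔS = 2.23 × [20.79 × ln(592/340) + 8.314 × ln(17.7/8.78)] = 38.7 J/K.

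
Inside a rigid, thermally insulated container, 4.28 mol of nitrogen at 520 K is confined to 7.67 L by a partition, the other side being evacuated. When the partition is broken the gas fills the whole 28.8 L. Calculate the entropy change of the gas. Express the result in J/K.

ΔS_gas = 47.1 J/K

No heat is exchanged and no work is done, so the ideal-gas temperature stays constant.
Entropy is a state function; using a reversible isothermal path, ΔS_gas = nR ln(V₂/V₁) = 4.28 × 8.314 × ln(28.8/7.67) = 47.1 J/K.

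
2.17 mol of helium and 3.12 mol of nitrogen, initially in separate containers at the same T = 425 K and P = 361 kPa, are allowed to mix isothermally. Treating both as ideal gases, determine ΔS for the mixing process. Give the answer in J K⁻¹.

Mole fractions: x_A = 2.17/5.29 = 0.41, x_B = 0.59.
ΔS_mix = −R(n_A ln x_A + n_B ln x_B) = −8.314 × (2.17 ln 0.41 + 3.12 ln 0.59) = 29.8 J/K.

ΔS_mix = 29.8 J/K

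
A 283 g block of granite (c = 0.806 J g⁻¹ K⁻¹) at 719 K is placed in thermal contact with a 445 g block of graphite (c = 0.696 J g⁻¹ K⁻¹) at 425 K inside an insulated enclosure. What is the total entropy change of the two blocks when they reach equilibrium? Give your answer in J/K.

Energy balance: T_f = (m₁c₁T₁ + m₂c₂T₂)/(m₁c₁ + m₂c₂) = 549.69 K.
ΔS₁ = m₁c₁ ln(T_f/T₁) = 228.098 × ln(549.69/719) = -61.25 J/K.
ΔS₂ = m₂c₂ ln(T_f/T₂) = 309.72 × ln(549.69/425) = 79.68 J/K.
ΔS_total = -61.25 + 79.68 = 18.4 J/K.

ΔS_total = 18.4 J/K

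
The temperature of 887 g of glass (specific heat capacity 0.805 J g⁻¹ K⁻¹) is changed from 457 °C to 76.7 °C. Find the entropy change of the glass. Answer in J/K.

ΔS = -525 J/K

In kelvin: T₁ = 730.15 K, T₂ = 349.85 K. ΔS = ∫dQ_rev/T = m c ln(T₂/T₁) = 887 × 0.805 × ln(349.85/730.15) = -525 J/K.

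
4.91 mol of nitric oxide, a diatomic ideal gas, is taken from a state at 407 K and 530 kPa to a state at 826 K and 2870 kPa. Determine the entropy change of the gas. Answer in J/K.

ΔS = 32.2 J/K

ΔS = nC_p ln(T₂/T₁) − nR ln(P₂/P₁), with C_p = 7R/2 = 29.1 J mol⁻¹ K⁻¹ for a diatomic ideal gas.
ΔS = 4.91 × [29.1 × ln(826/407) − 8.314 × ln(2870/530)] = 32.2 J/K.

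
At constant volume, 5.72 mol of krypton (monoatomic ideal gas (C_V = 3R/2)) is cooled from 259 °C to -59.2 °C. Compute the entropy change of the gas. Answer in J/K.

In kelvin: T₁ = 532.15 K, T₂ = 213.95 K. At constant volume, ΔS = nC_V ln(T₂/T₁) with C_V = 3R/2 = 12.47 J mol⁻¹ K⁻¹.
ΔS = 5.72 × 12.47 × ln(213.95/532.15) = -65 J/K.

ΔS = -65 J/K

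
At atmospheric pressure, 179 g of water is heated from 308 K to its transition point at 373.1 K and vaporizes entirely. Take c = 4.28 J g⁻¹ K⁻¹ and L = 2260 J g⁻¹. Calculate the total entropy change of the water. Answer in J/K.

ΔS = 1230 J/K

Warming step: ΔS₁ = m c ln(T_tr/T_i) = 179 × 4.28 × ln(373.1/308) = 146.9 J/K.
Phase change: ΔS₂ = +mL/T_tr = 179 × 2260 / 373.1 = 1084 J/K.
ΔS_total = (146.9) + (1084) = 1230 J/K.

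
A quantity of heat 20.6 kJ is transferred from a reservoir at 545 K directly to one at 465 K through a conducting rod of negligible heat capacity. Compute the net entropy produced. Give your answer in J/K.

ΔS_hot = −Q/T_H = −20600/545 = -37.8 J/K and ΔS_cold = +Q/T_C = 20600/465 = 44.3 J/K.
ΔS_total = -37.8 + 44.3 = 6.5 J/K, positive as the second law requires.

ΔS_total = 6.5 J/K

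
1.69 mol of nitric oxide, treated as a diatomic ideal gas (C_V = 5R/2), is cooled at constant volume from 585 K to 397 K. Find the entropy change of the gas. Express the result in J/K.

At constant volume, ΔS = nC_V ln(T₂/T₁) with C_V = 5R/2 = 20.79 J mol⁻¹ K⁻¹.
ΔS = 1.69 × 20.79 × ln(397/585) = -13.6 J/K.

ΔS = -13.6 J/K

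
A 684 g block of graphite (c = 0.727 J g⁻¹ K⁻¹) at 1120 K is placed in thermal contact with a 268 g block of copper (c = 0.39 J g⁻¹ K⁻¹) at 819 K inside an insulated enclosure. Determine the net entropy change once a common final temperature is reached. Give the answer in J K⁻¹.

ΔS_total = 3.95 J/K

Energy balance: T_f = (m₁c₁T₁ + m₂c₂T₂)/(m₁c₁ + m₂c₂) = 1067.7 K.
ΔS₁ = m₁c₁ ln(T_f/T₁) = 497.268 × ln(1067.7/1120) = -23.77 J/K.
ΔS₂ = m₂c₂ ln(T_f/T₂) = 104.52 × ln(1067.7/819) = 27.72 J/K.
ΔS_total = -23.77 + 27.72 = 3.95 J/K.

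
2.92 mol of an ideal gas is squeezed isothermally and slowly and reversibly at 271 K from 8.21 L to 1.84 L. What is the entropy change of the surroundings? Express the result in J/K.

For an isothermal ideal gas ΔS_gas = nR ln(V₂/V₁) = 2.92 × 8.314 × ln(1.84/8.21) = -36.3 J/K.
The process is reversible, so ΔS_surr = −ΔS_gas = 36.3 J/K and ΔS_universe = 0.

ΔS_surr = 36.3 J/K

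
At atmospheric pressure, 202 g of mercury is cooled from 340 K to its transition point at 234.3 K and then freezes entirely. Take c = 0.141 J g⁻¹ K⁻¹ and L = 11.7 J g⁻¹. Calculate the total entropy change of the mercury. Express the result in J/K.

ΔS = -20.7 J/K

Cooling step: ΔS₁ = m c ln(T_tr/T_i) = 202 × 0.141 × ln(234.3/340) = -10.61 J/K.
Phase change: ΔS₂ = −mL/T_tr = −202 × 11.7 / 234.3 = -10.09 J/K.
ΔS_total = (-10.61) + (-10.09) = -20.7 J/K.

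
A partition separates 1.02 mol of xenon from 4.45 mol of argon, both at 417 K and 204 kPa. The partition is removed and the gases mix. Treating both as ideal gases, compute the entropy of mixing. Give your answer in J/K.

ΔS_mix = 21.9 J/K

Mole fractions: x_A = 1.02/5.47 = 0.186, x_B = 0.814.
ΔS_mix = −R(n_A ln x_A + n_B ln x_B) = −8.314 × (1.02 ln 0.186 + 4.45 ln 0.814) = 21.9 J/K.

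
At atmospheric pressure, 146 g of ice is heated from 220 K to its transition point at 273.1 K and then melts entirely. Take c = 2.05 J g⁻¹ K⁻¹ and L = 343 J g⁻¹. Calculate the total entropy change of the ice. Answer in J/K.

Warming step: ΔS₁ = m c ln(T_tr/T_i) = 146 × 2.05 × ln(273.1/220) = 64.71 J/K.
Phase change: ΔS₂ = +mL/T_tr = 146 × 343 / 273.1 = 183.4 J/K.
ΔS_total = (64.71) + (183.4) = 248 J/K.

ΔS = 248 J/K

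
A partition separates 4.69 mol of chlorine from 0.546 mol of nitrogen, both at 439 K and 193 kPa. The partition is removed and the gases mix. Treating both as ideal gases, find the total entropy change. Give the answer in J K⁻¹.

Mole fractions: x_A = 4.69/5.24 = 0.896, x_B = 0.104.
ΔS_mix = −R(n_A ln x_A + n_B ln x_B) = −8.314 × (4.69 ln 0.896 + 0.546 ln 0.104) = 14.6 J/K.

ΔS_mix = 14.6 J/K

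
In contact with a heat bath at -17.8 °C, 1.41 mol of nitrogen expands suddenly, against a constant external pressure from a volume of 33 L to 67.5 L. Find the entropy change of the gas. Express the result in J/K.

Entropy is a state function, so ΔS_gas depends only on the end states.
For an isothermal ideal gas ΔS_gas = nR ln(V₂/V₁) = 1.41 × 8.314 × ln(67.5/33) = 8.39 J/K.

ΔS_gas = 8.39 J/K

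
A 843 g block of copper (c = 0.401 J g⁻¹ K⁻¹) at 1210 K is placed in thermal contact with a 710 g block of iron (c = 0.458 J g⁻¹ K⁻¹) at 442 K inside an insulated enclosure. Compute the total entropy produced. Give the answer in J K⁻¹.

ΔS_total = 80.2 J/K

Energy balance: T_f = (m₁c₁T₁ + m₂c₂T₂)/(m₁c₁ + m₂c₂) = 833.45 K.
ΔS₁ = m₁c₁ ln(T_f/T₁) = 338.043 × ln(833.45/1210) = -126 J/K.
ΔS₂ = m₂c₂ ln(T_f/T₂) = 325.18 × ln(833.45/442) = 206.2 J/K.
ΔS_total = -126 + 206.2 = 80.2 J/K.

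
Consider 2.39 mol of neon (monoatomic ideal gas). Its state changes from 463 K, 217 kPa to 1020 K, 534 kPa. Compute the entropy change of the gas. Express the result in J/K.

ΔS = nC_p ln(T₂/T₁) − nR ln(P₂/P₁), with C_p = 5R/2 = 20.79 J mol⁻¹ K⁻¹ for a monoatomic ideal gas.
ΔS = 2.39 × [20.79 × ln(1020/463) − 8.314 × ln(534/217)] = 21.3 J/K.

ΔS = 21.3 J/K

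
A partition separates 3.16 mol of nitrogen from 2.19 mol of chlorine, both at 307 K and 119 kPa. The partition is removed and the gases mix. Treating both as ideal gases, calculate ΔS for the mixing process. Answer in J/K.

ΔS_mix = 30.1 J/K

Mole fractions: x_A = 3.16/5.35 = 0.591, x_B = 0.409.
ΔS_mix = −R(n_A ln x_A + n_B ln x_B) = −8.314 × (3.16 ln 0.591 + 2.19 ln 0.409) = 30.1 J/K.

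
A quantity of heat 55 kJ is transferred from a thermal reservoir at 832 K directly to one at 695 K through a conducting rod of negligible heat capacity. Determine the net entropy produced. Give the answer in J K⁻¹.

ΔS_hot = −Q/T_H = −55000/832 = -66.11 J/K and ΔS_cold = +Q/T_C = 55000/695 = 79.14 J/K.
ΔS_total = -66.11 + 79.14 = 13 J/K, positive as the second law requires.

ΔS_total = 13 J/K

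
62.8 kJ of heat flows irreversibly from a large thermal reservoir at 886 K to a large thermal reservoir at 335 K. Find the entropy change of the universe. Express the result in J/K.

ΔS_total = 117 J/K

ΔS_hot = −Q/T_H = −62800/886 = -70.88 J/K and ΔS_cold = +Q/T_C = 62800/335 = 187.5 J/K.
ΔS_total = -70.88 + 187.5 = 117 J/K, positive as the second law requires.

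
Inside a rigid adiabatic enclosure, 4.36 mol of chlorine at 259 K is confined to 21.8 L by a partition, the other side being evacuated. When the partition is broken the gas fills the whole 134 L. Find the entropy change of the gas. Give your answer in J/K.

For an ideal gas in free expansion Q = 0 and W = 0, so T is unchanged.
Entropy is a state function; using a reversible isothermal path, ΔS_gas = nR ln(V₂/V₁) = 4.36 × 8.314 × ln(134/21.8) = 65.8 J/K.

ΔS_gas = 65.8 J/K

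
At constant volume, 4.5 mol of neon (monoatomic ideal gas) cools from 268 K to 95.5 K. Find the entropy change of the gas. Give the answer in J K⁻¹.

ΔS = -57.9 J/K

At constant volume, ΔS = nC_V ln(T₂/T₁) with C_V = 3R/2 = 12.47 J mol⁻¹ K⁻¹.
ΔS = 4.5 × 12.47 × ln(95.5/268) = -57.9 J/K.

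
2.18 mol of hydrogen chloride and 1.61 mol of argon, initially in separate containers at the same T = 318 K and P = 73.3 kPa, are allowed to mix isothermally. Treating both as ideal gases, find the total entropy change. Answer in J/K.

ΔS_mix = 21.5 J/K

Mole fractions: x_A = 2.18/3.79 = 0.575, x_B = 0.425.
ΔS_mix = −R(n_A ln x_A + n_B ln x_B) = −8.314 × (2.18 ln 0.575 + 1.61 ln 0.425) = 21.5 J/K.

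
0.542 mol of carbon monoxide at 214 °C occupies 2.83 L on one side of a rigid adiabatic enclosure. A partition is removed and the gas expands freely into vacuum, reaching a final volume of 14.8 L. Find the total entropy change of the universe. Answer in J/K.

ΔS_universe = 7.45 J/K

For an ideal gas in free expansion Q = 0 and W = 0, so T is unchanged.
Entropy is a state function; using a reversible isothermal path, ΔS_gas = nR ln(V₂/V₁) = 0.542 × 8.314 × ln(14.8/2.83) = 7.45 J/K.
The insulated surroundings exchange no heat, so ΔS_surr = 0 and ΔS_universe = ΔS_gas.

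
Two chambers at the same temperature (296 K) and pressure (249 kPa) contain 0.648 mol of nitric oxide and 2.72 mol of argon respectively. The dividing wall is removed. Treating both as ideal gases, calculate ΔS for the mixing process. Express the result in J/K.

Mole fractions: x_A = 0.648/3.37 = 0.192, x_B = 0.808.
ΔS_mix = −R(n_A ln x_A + n_B ln x_B) = −8.314 × (0.648 ln 0.192 + 2.72 ln 0.808) = 13.7 J/K.

ΔS_mix = 13.7 J/K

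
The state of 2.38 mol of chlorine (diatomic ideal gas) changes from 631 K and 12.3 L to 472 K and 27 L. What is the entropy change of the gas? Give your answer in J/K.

ΔS = 1.2 J/K

Entropy is a state function: ΔS = nC_V ln(T₂/T₁) + nR ln(V₂/V₁), with C_V = 5R/2 = 20.79 J mol⁻¹ K⁻¹ for a diatomic ideal gas.
ΔS = 2.38 × [20.79 × ln(472/631) + 8.314 × ln(27/12.3)] = 1.2 J/K.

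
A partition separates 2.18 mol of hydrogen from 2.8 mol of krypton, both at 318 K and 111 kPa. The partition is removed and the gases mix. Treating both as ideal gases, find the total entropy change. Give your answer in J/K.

Mole fractions: x_A = 2.18/4.98 = 0.438, x_B = 0.562.
ΔS_mix = −R(n_A ln x_A + n_B ln x_B) = −8.314 × (2.18 ln 0.438 + 2.8 ln 0.562) = 28.4 J/K.

ΔS_mix = 28.4 J/K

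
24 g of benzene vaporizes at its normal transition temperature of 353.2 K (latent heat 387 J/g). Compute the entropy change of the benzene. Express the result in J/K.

ΔS = 26.3 J/K

Heat absorbed by the substance: Q = mL = 24 × 387 = 9288 J.
At constant T, ΔS = Q_rev/T = 9288 / 353.2 = 26.3 J/K.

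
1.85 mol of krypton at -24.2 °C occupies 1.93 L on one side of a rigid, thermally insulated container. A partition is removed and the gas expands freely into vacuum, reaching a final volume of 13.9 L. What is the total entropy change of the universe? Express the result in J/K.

ΔS_universe = 30.4 J/K

For an ideal gas in free expansion Q = 0 and W = 0, so T is unchanged.
Entropy is a state function; using a reversible isothermal path, ΔS_gas = nR ln(V₂/V₁) = 1.85 × 8.314 × ln(13.9/1.93) = 30.4 J/K.
The insulated surroundings exchange no heat, so ΔS_surr = 0 and ΔS_universe = ΔS_gas.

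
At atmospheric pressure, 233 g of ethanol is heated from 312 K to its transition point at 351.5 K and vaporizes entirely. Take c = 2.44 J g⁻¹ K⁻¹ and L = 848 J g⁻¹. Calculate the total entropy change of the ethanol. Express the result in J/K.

ΔS = 630 J/K

Warming step: ΔS₁ = m c ln(T_tr/T_i) = 233 × 2.44 × ln(351.5/312) = 67.77 J/K.
Phase change: ΔS₂ = +mL/T_tr = 233 × 848 / 351.5 = 562.1 J/K.
ΔS_total = (67.77) + (562.1) = 630 J/K.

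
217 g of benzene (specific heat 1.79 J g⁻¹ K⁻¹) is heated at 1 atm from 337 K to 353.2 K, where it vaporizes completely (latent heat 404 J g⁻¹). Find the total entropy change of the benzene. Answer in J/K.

Warming step: ΔS₁ = m c ln(T_tr/T_i) = 217 × 1.79 × ln(353.2/337) = 18.24 J/K.
Phase change: ΔS₂ = +mL/T_tr = 217 × 404 / 353.2 = 248.2 J/K.
ΔS_total = (18.24) + (248.2) = 266 J/K.

ΔS = 266 J/K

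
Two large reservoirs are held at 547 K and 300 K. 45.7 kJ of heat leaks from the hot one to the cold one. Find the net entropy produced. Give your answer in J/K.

ΔS_hot = −Q/T_H = −45700/547 = -83.55 J/K and ΔS_cold = +Q/T_C = 45700/300 = 152.3 J/K.
ΔS_total = -83.55 + 152.3 = 68.8 J/K, positive as the second law requires.

ΔS_total = 68.8 J/K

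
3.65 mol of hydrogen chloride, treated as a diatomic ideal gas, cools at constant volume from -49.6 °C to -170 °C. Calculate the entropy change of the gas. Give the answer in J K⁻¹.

In kelvin: T₁ = 223.55 K, T₂ = 103.15 K. At constant volume, ΔS = nC_V ln(T₂/T₁) with C_V = 5R/2 = 20.79 J mol⁻¹ K⁻¹.
ΔS = 3.65 × 20.79 × ln(103.15/223.55) = -58.7 J/K.

ΔS = -58.7 J/K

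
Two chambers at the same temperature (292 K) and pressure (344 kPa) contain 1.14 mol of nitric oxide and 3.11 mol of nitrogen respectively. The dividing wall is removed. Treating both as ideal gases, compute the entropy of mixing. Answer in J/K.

ΔS_mix = 20.5 J/K

Mole fractions: x_A = 1.14/4.25 = 0.268, x_B = 0.732.
ΔS_mix = −R(n_A ln x_A + n_B ln x_B) = −8.314 × (1.14 ln 0.268 + 3.11 ln 0.732) = 20.5 J/K.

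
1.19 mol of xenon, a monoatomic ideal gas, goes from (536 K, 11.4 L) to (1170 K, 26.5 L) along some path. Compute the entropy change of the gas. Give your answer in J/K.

ΔS = 19.9 J/K

Entropy is a state function: ΔS = nC_V ln(T₂/T₁) + nR ln(V₂/V₁), with C_V = 3R/2 = 12.47 J mol⁻¹ K⁻¹ for a monoatomic ideal gas.
ΔS = 1.19 × [12.47 × ln(1170/536) + 8.314 × ln(26.5/11.4)] = 19.9 J/K.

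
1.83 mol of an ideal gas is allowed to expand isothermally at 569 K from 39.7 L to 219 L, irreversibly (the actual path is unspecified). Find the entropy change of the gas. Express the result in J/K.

Entropy is a state function, so ΔS_gas depends only on the end states.
For an isothermal ideal gas ΔS_gas = nR ln(V₂/V₁) = 1.83 × 8.314 × ln(219/39.7) = 26 J/K.

ΔS_gas = 26 J/K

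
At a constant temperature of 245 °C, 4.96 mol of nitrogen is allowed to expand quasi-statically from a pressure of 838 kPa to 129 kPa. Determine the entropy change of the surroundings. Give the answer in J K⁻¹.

ΔS_surr = -77.2 J/K

For an isothermal ideal gas ΔS_gas = nR ln(P₁/P₂) = 4.96 × 8.314 × ln(838/129) = 77.2 J/K.
The process is reversible, so ΔS_surr = −ΔS_gas = -77.2 J/K and ΔS_universe = 0.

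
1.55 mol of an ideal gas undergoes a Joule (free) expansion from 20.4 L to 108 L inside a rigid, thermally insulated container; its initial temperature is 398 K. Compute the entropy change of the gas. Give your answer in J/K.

No heat is exchanged and no work is done, so the ideal-gas temperature stays constant.
Entropy is a state function; using a reversible isothermal path, ΔS_gas = nR ln(V₂/V₁) = 1.55 × 8.314 × ln(108/20.4) = 21.5 J/K.

ΔS_gas = 21.5 J/K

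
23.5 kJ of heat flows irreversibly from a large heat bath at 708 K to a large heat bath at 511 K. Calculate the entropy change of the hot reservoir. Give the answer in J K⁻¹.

The hot reservoir loses heat Q, so ΔS_hot = −Q/T_H = −23500/708 = -33.2 J/K.

ΔS_hot = -33.2 J/K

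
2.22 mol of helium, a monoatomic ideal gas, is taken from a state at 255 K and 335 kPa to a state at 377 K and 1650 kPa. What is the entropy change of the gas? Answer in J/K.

ΔS = nC_p ln(T₂/T₁) − nR ln(P₂/P₁), with C_p = 5R/2 = 20.79 J mol⁻¹ K⁻¹ for a monoatomic ideal gas.
ΔS = 2.22 × [20.79 × ln(377/255) − 8.314 × ln(1650/335)] = -11.4 J/K.

ΔS = -11.4 J/K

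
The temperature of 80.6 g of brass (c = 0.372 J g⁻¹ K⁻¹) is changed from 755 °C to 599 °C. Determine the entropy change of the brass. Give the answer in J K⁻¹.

ΔS = -4.93 J/K

In kelvin: T₁ = 1028.15 K, T₂ = 872.15 K. ΔS = ∫dQ_rev/T = m c ln(T₂/T₁) = 80.6 × 0.372 × ln(872.15/1028.15) = -4.93 J/K.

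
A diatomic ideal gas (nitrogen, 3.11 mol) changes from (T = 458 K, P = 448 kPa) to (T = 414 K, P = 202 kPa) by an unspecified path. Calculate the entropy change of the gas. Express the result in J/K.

ΔS = nC_p ln(T₂/T₁) − nR ln(P₂/P₁), with C_p = 7R/2 = 29.1 J mol⁻¹ K⁻¹ for a diatomic ideal gas.
ΔS = 3.11 × [29.1 × ln(414/458) − 8.314 × ln(202/448)] = 11.5 J/K.

ΔS = 11.5 J/K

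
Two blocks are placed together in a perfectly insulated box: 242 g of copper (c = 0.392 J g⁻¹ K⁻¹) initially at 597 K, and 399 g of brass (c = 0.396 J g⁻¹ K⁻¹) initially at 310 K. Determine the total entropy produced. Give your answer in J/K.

Energy balance: T_f = (m₁c₁T₁ + m₂c₂T₂)/(m₁c₁ + m₂c₂) = 417.67 K.
ΔS₁ = m₁c₁ ln(T_f/T₁) = 94.864 × ln(417.67/597) = -33.89 J/K.
ΔS₂ = m₂c₂ ln(T_f/T₂) = 158.004 × ln(417.67/310) = 47.1 J/K.
ΔS_total = -33.89 + 47.1 = 13.2 J/K.

ΔS_total = 13.2 J/K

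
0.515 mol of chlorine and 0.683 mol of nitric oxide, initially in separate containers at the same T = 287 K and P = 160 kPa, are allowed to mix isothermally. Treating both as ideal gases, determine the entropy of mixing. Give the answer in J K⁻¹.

Mole fractions: x_A = 0.515/1.2 = 0.43, x_B = 0.57.
ΔS_mix = −R(n_A ln x_A + n_B ln x_B) = −8.314 × (0.515 ln 0.43 + 0.683 ln 0.57) = 6.81 J/K.

ΔS_mix = 6.81 J/K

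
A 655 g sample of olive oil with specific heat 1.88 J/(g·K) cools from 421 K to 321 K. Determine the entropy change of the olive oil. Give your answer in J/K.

ΔS = -334 J/K

ΔS = ∫dQ_rev/T = m c ln(T₂/T₁) = 655 × 1.88 × ln(321/421) = -334 J/K.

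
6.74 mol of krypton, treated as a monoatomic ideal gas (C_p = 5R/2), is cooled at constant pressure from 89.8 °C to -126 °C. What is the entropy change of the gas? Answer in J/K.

In kelvin: T₁ = 362.95 K, T₂ = 147.15 K. At constant pressure, ΔS = nC_p ln(T₂/T₁) with C_p = 5R/2 = 20.79 J mol⁻¹ K⁻¹.
ΔS = 6.74 × 20.79 × ln(147.15/362.95) = -126 J/K.

ΔS = -126 J/K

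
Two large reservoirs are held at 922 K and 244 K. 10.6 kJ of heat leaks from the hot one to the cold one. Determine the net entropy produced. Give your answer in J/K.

ΔS_hot = −Q/T_H = −10600/922 = -11.5 J/K and ΔS_cold = +Q/T_C = 10600/244 = 43.44 J/K.
ΔS_total = -11.5 + 43.44 = 31.9 J/K, positive as the second law requires.

ΔS_total = 31.9 J/K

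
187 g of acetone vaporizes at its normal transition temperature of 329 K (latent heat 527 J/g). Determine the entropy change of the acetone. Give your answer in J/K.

ΔS = 300 J/K

Heat absorbed by the substance: Q = mL = 187 × 527 = 98549 J.
At constant T, ΔS = Q_rev/T = 98549 / 329 = 300 J/K.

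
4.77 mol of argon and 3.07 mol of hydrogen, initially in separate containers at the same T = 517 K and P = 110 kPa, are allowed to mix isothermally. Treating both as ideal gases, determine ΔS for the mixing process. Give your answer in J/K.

ΔS_mix = 43.6 J/K

Mole fractions: x_A = 4.77/7.84 = 0.608, x_B = 0.392.
ΔS_mix = −R(n_A ln x_A + n_B ln x_B) = −8.314 × (4.77 ln 0.608 + 3.07 ln 0.392) = 43.6 J/K.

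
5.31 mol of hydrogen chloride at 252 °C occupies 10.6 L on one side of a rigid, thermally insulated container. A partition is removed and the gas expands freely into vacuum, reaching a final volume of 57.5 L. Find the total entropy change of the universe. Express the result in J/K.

No heat is exchanged and no work is done, so the ideal-gas temperature stays constant.
Entropy is a state function; using a reversible isothermal path, ΔS_gas = nR ln(V₂/V₁) = 5.31 × 8.314 × ln(57.5/10.6) = 74.7 J/K.
The insulated surroundings exchange no heat, so ΔS_surr = 0 and ΔS_universe = ΔS_gas.

ΔS_universe = 74.7 J/K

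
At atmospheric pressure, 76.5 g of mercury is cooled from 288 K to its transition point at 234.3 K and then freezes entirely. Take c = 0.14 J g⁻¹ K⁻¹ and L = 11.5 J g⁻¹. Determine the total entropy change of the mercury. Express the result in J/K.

Cooling step: ΔS₁ = m c ln(T_tr/T_i) = 76.5 × 0.14 × ln(234.3/288) = -2.21 J/K.
Phase change: ΔS₂ = −mL/T_tr = −76.5 × 11.5 / 234.3 = -3.755 J/K.
ΔS_total = (-2.21) + (-3.755) = -5.96 J/K.

ΔS = -5.96 J/K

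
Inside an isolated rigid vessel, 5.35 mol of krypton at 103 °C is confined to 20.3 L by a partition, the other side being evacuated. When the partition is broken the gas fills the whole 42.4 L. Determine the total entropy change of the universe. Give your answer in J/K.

ΔS_universe = 32.8 J/K

For an ideal gas in free expansion Q = 0 and W = 0, so T is unchanged.
Entropy is a state function; using a reversible isothermal path, ΔS_gas = nR ln(V₂/V₁) = 5.35 × 8.314 × ln(42.4/20.3) = 32.8 J/K.
The insulated surroundings exchange no heat, so ΔS_surr = 0 and ΔS_universe = ΔS_gas.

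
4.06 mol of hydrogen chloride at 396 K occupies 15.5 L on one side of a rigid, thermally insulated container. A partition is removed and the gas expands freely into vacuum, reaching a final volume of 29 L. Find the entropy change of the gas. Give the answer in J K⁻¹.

No heat is exchanged and no work is done, so the ideal-gas temperature stays constant.
Entropy is a state function; using a reversible isothermal path, ΔS_gas = nR ln(V₂/V₁) = 4.06 × 8.314 × ln(29/15.5) = 21.1 J/K.

ΔS_gas = 21.1 J/K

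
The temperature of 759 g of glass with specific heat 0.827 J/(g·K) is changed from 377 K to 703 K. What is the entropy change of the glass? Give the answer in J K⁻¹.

ΔS = ∫dQ_rev/T = m c ln(T₂/T₁) = 759 × 0.827 × ln(703/377) = 391 J/K.

ΔS = 391 J/K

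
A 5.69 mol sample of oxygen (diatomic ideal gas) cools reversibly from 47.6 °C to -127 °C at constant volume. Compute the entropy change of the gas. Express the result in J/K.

In kelvin: T₁ = 320.75 K, T₂ = 146.15 K. At constant volume, ΔS = nC_V ln(T₂/T₁) with C_V = 5R/2 = 20.79 J mol⁻¹ K⁻¹.
ΔS = 5.69 × 20.79 × ln(146.15/320.75) = -93 J/K.

ΔS = -93 J/K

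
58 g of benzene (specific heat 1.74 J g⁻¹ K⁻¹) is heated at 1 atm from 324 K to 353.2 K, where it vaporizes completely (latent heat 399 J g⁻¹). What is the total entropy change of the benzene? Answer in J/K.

ΔS = 74.2 J/K

Warming step: ΔS₁ = m c ln(T_tr/T_i) = 58 × 1.74 × ln(353.2/324) = 8.708 J/K.
Phase change: ΔS₂ = +mL/T_tr = 58 × 399 / 353.2 = 65.52 J/K.
ΔS_total = (8.708) + (65.52) = 74.2 J/K.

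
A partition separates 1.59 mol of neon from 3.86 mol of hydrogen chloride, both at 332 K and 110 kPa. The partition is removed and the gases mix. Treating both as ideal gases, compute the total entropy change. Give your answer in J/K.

Mole fractions: x_A = 1.59/5.45 = 0.292, x_B = 0.708.
ΔS_mix = −R(n_A ln x_A + n_B ln x_B) = −8.314 × (1.59 ln 0.292 + 3.86 ln 0.708) = 27.4 J/K.

ΔS_mix = 27.4 J/K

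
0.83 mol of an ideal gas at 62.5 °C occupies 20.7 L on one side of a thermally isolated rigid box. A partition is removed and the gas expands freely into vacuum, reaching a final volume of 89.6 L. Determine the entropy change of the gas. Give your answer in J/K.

For an ideal gas in free expansion Q = 0 and W = 0, so T is unchanged.
Entropy is a state function; using a reversible isothermal path, ΔS_gas = nR ln(V₂/V₁) = 0.83 × 8.314 × ln(89.6/20.7) = 10.1 J/K.

ΔS_gas = 10.1 J/K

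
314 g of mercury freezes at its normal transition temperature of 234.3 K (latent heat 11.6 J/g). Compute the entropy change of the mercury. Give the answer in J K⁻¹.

ΔS = -15.5 J/K

Heat released by the substance: Q = −mL = −314 × 11.6 = −3642.4 J.
At constant T, ΔS = Q_rev/T = −3642.4 / 234.3 = -15.5 J/K.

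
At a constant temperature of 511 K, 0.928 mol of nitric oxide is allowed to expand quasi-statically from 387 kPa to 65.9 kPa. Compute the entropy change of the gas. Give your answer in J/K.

ΔS_gas = 13.7 J/K

For an isothermal ideal gas ΔS_gas = nR ln(P₁/P₂) = 0.928 × 8.314 × ln(387/65.9) = 13.7 J/K.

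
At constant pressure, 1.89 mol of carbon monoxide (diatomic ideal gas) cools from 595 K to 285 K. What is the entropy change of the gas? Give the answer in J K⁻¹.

ΔS = -40.5 J/K

At constant pressure, ΔS = nC_p ln(T₂/T₁) with C_p = 7R/2 = 29.1 J mol⁻¹ K⁻¹.
ΔS = 1.89 × 29.1 × ln(285/595) = -40.5 J/K.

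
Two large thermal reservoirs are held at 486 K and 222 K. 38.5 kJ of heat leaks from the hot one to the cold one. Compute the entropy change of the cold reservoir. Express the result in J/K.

The cold reservoir gains heat Q, so ΔS_cold = +Q/T_C = 38500/222 = 173 J/K.

ΔS_cold = 173 J/K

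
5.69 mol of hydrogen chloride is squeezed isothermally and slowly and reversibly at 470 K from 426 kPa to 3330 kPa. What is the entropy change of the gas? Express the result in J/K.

For an isothermal ideal gas ΔS_gas = nR ln(P₁/P₂) = 5.69 × 8.314 × ln(426/3330) = -97.3 J/K.

ΔS_gas = -97.3 J/K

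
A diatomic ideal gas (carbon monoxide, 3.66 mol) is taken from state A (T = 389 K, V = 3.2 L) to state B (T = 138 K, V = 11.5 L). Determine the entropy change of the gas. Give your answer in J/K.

ΔS = -39.9 J/K

Entropy is a state function: ΔS = nC_V ln(T₂/T₁) + nR ln(V₂/V₁), with C_V = 5R/2 = 20.79 J mol⁻¹ K⁻¹ for a diatomic ideal gas.
ΔS = 3.66 × [20.79 × ln(138/389) + 8.314 × ln(11.5/3.2)] = -39.9 J/K.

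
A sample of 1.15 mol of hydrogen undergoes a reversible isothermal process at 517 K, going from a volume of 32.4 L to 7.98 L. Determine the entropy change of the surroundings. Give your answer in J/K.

For an isothermal ideal gas ΔS_gas = nR ln(V₂/V₁) = 1.15 × 8.314 × ln(7.98/32.4) = -13.4 J/K.
The process is reversible, so ΔS_surr = −ΔS_gas = 13.4 J/K and ΔS_universe = 0.

ΔS_surr = 13.4 J/K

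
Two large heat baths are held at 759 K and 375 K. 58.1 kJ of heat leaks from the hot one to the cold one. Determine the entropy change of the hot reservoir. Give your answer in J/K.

ΔS_hot = -76.5 J/K

The hot reservoir loses heat Q, so ΔS_hot = −Q/T_H = −58100/759 = -76.5 J/K.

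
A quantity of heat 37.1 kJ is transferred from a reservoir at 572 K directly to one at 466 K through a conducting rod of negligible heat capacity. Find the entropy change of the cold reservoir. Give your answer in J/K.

ΔS_cold = 79.6 J/K

The cold reservoir gains heat Q, so ΔS_cold = +Q/T_C = 37100/466 = 79.6 J/K.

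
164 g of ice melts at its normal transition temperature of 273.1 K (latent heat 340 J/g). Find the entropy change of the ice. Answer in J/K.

ΔS = 204 J/K

Heat absorbed by the substance: Q = mL = 164 × 340 = 55760 J.
At constant T, ΔS = Q_rev/T = 55760 / 273.1 = 204 J/K.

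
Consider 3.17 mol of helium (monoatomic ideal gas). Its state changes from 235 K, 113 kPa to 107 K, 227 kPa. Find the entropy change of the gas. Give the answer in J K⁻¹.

ΔS = nC_p ln(T₂/T₁) − nR ln(P₂/P₁), with C_p = 5R/2 = 20.79 J mol⁻¹ K⁻¹ for a monoatomic ideal gas.
ΔS = 3.17 × [20.79 × ln(107/235) − 8.314 × ln(227/113)] = -70.2 J/K.

ΔS = -70.2 J/K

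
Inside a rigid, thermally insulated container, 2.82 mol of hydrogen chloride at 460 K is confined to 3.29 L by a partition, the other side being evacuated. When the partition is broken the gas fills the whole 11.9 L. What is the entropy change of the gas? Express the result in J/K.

ΔS_gas = 30.1 J/K

For an ideal gas in free expansion Q = 0 and W = 0, so T is unchanged.
Entropy is a state function; using a reversible isothermal path, ΔS_gas = nR ln(V₂/V₁) = 2.82 × 8.314 × ln(11.9/3.29) = 30.1 J/K.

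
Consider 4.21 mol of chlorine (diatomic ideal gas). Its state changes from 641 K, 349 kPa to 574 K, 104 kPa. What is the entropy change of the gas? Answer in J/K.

ΔS = 28.9 J/K

ΔS = nC_p ln(T₂/T₁) − nR ln(P₂/P₁), with C_p = 7R/2 = 29.1 J mol⁻¹ K⁻¹ for a diatomic ideal gas.
ΔS = 4.21 × [29.1 × ln(574/641) − 8.314 × ln(104/349)] = 28.9 J/K.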